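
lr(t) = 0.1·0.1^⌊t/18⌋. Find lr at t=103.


n_drops = ⌊103/18⌋ = 5
lr = 0.1·0.1^5 = 0.1·0.00001 = 0.000001

0.000001


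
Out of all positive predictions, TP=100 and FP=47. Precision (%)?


Precision = TP/(TP+FP)
= 100/(100+47)
= 100/147 = 68.03%

68.03%


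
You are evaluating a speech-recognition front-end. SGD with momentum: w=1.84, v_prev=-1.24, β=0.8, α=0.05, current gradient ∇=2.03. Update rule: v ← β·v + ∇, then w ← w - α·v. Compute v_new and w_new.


v_new = 0.8·-1.24 + 2.03 = -0.992 + 2.03 = 1.038
w_new = 1.84 - 0.05·1.038 = 1.84 - 0.0519 = 1.7881

v_new=1.038, w_new=1.7881


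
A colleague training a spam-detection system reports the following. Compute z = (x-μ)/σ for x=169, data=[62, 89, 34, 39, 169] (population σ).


μ = 78.6, σ = 49.2203
z = (169 - 78.6)/49.2203 = 1.8366

1.8366


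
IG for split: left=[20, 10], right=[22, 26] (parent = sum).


Parent = [42, 36], H_parent = 0.9957
H_left = 0.9183 (n=30), H_right = 0.995 (n=48)
H_children = (30/78)·0.9183 + (48/78)·0.995 = 0.9655
IG = 0.9957 - 0.9655 = 0.0302

0.0302


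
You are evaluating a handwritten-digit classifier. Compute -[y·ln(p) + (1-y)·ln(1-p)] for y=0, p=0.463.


BCE = -[y·ln(p) + (1-y)·ln(1-p)]
= -0 - 1·ln(1-0.463)
= -ln(0.537) = 0.6218

0.6218


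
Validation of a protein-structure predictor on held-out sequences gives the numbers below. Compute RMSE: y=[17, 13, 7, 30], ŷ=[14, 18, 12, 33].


MSE = 68/4 = 17
RMSE = √(68/4) = 4.1231

4.1231


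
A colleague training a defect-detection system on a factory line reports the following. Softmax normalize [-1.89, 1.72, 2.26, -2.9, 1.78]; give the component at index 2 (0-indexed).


Exponentials: e^-1.89=0.1511, e^1.72=5.5845, e^2.26=9.5831, e^-2.9=0.055, e^1.78=5.9299
Sum = 21.3036
Softmax = [0.0071, 0.2621, 0.4498, 0.0026, 0.2784]
p[2] = 9.5831/21.3036 = 0.4498

0.4498


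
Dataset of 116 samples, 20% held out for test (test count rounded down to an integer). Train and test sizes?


Test = ⌊116·20/100⌋ = 23
Train = 116 - 23 = 93

Train: 93, Test: 23


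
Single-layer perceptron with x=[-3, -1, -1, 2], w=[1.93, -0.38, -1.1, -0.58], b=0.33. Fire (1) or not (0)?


z = (-3)·(1.93) + (-1)·(-0.38) + (-1)·(-1.1) + (2)·(-0.58) + 0.33
  = -5.14
step(z) = 0 (z<0)

0


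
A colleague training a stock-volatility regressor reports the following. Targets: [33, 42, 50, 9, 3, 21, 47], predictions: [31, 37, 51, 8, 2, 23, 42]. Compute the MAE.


Absolute errors: |33-31|=2, |42-37|=5, |50-51|=1, |9-8|=1, |3-2|=1, |21-23|=2, |47-42|=5
Sum = 17
MAE = 17/7 = 17/7

17/7


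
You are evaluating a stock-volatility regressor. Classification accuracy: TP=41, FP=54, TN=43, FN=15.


Accuracy = (TP+TN)/(TP+TN+FP+FN)
= (41+43)/(153)
= 84/153 = 54.9%

54.9%


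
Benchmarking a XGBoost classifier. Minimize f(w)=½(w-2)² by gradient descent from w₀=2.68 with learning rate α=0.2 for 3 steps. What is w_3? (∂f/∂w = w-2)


step 1: grad = 2.68-2 = 0.68; w = 2.68 - 0.2·(0.68) = 2.544
step 2: grad = 2.544-2 = 0.544; w = 2.544 - 0.2·(0.544) = 2.4352
step 3: grad = 2.4352-2 = 0.4352; w = 2.4352 - 0.2·(0.4352) = 2.34816

2.34816


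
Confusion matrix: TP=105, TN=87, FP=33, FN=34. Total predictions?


Total = TP + TN + FP + FN
= 105 + 87 + 33 + 34
= 259
(Predicted positive: 138, predicted negative: 121)

259


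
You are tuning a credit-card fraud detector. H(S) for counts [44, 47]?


Probabilities: [44/91, 47/91] ≈ [0.4835, 0.5165]
H = -((44/91)·log₂(44/91) + (47/91)·log₂(47/91))
  = 0.9992 bits

0.9992 bits


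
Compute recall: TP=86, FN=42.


Recall = TP/(TP+FN)
= 86/(86+42)
= 86/128 = 67.19%

67.19%


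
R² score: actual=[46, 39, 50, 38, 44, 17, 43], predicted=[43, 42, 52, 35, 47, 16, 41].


ȳ = 39.5714
SS_res = Σ(y-ŷ)² = 45
SS_tot = Σ(y-ȳ)² = 693.71
R² = 1 - SS_res/SS_tot = 1 - 0.0649 = 0.9351

0.9351


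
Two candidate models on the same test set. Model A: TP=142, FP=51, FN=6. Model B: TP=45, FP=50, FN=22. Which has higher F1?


Model A: P=142/193=0.7358, R=142/148=0.9595, F1=2PR/(P+R)=2TP/(2TP+FP+FN)=284/341=0.8328
Model B: P=45/95=0.4737, R=45/67=0.6716, F1=2PR/(P+R)=2TP/(2TP+FP+FN)=90/162=0.5556
0.8328 > 0.5556 → Model A

Model A


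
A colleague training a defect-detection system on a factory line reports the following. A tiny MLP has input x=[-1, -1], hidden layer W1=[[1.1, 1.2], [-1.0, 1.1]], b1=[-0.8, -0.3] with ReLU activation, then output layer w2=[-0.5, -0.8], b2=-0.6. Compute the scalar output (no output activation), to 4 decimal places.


z1[0] = (1.1)·(-1) + (1.2)·(-1) - 0.8 = -3.1
z1[1] = (-1.0)·(-1) + (1.1)·(-1) - 0.3 = -0.4
h = ReLU(z1) = [0.0, 0.0]
output = (-0.5)·(0.0) + (-0.8)·(0.0) - 0.6 = -0.6

-0.6


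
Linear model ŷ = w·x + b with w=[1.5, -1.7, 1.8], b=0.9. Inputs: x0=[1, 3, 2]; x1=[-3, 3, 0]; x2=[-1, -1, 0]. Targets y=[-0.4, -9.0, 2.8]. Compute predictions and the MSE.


ŷ0 = (1.5)·(1) + (-1.7)·(3) + (1.8)·(2) + 0.9 = 0.9
ŷ1 = (1.5)·(-3) + (-1.7)·(3) + (1.8)·(0) + 0.9 = -8.7
ŷ2 = (1.5)·(-1) + (-1.7)·(-1) + (1.8)·(0) + 0.9 = 1.1
errors² = [1.69, 0.09, 2.89]
MSE = 4.6700/3 = 1.5567

1.5567


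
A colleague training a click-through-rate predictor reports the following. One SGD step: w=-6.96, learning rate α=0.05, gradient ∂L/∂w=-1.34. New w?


w_new = w - α·∇
= -6.96 - 0.05·-1.34
= -6.96 + 0.067
= -6.893

-6.893


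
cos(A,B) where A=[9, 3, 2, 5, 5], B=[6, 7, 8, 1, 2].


A·B = 9·6 + 3·7 + 2·8 + 5·1 + 5·2 = 106
‖A‖ = √144 = 12, ‖B‖ = √154 = 12.4097
cos = 106/(√144·√154) = 106/√22176 = 0.7118

0.7118


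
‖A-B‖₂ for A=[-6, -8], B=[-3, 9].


d = √((-6+ 3)² + (-8-9)²)
  = √(9 + 289)
  = √298 = 17.2627

17.2627


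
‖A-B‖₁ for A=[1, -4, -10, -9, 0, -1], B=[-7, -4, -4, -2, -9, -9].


d = |1+ 7| + |-4+ 4| + |-10+ 4| + |-9+ 2| + |0+ 9| + |-1+ 9|
  = 8 + 0 + 6 + 7 + 9 + 8
  = 38

38


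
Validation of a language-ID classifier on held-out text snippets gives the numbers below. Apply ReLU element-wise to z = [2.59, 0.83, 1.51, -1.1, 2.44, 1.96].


ReLU(2.59) = max(0, 2.59) = 2.59
ReLU(0.83) = max(0, 0.83) = 0.83
ReLU(1.51) = max(0, 1.51) = 1.51
ReLU(-1.1) = max(0, -1.1) = 0.0
ReLU(2.44) = max(0, 2.44) = 2.44
ReLU(1.96) = max(0, 1.96) = 1.96
result = [2.59, 0.83, 1.51, 0.0, 2.44, 1.96]

[2.59, 0.83, 1.51, 0.0, 2.44, 1.96]


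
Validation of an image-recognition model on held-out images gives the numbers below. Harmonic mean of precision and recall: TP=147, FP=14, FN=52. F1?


Precision = 147/161 = 0.913
Recall = 147/199 = 0.7387
F1 = 2·P·R/(P+R) = 2·TP/(2·TP+FP+FN) = 294/(294+14+52) = 294/360 = 0.8167

0.8167


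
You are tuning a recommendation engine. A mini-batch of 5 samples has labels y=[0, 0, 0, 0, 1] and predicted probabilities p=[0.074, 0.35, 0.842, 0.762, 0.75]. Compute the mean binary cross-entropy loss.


L[0] = -ln(1-0.074) = -ln(0.926) = 0.0769
L[1] = -ln(1-0.35) = -ln(0.65) = 0.4308
L[2] = -ln(1-0.842) = -ln(0.158) = 1.8452
L[3] = -ln(1-0.762) = -ln(0.238) = 1.4355
L[4] = -ln(0.75) = 0.2877
mean = (0.0769 + 0.4308 + 1.8452 + 1.4355 + 0.2877)/5 = 0.8152

0.8152


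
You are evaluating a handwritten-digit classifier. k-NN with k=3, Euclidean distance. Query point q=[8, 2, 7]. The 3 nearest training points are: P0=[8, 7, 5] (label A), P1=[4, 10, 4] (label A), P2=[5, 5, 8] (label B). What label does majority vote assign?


d(q,P0) = 5.3852  (label A)
d(q,P1) = 9.434  (label A)
d(q,P2) = 4.3589  (label B)
Votes: A=2, B=1
Majority → A

A


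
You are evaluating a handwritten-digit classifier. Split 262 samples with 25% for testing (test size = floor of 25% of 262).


Test = ⌊262·25/100⌋ = 65
Train = 262 - 65 = 197

Train: 197, Test: 65


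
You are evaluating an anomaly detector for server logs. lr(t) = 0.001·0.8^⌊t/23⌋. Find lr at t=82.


n_drops = ⌊82/23⌋ = 3
lr = 0.001·0.8^3 = 0.001·0.512 = 0.000512

0.000512


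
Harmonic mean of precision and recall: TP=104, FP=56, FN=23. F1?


Precision = 104/160 = 0.65
Recall = 104/127 = 0.8189
F1 = 2·P·R/(P+R) = 2·TP/(2·TP+FP+FN) = 208/(208+56+23) = 208/287 = 0.7247

0.7247


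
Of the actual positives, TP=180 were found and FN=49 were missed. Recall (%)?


Recall = TP/(TP+FN)
= 180/(180+49)
= 180/229 = 78.6%

78.6%


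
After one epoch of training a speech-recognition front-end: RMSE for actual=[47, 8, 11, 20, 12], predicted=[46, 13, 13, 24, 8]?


MSE = 62/5 = 12.4
RMSE = √(62/5) = 3.5214

3.5214


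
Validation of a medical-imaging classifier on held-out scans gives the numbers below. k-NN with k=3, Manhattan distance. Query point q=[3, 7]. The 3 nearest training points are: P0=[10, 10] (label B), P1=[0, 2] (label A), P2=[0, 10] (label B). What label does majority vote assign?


d(q,P0) = 10  (label B)
d(q,P1) = 8  (label A)
d(q,P2) = 6  (label B)
Votes: A=1, B=2
Majority → B

B


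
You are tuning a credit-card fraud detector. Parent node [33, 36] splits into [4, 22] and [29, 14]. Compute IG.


Parent = [33, 36], H_parent = 0.9986
H_left = 0.6194 (n=26), H_right = 0.9103 (n=43)
H_children = (26/69)·0.6194 + (43/69)·0.9103 = 0.8007
IG = 0.9986 - 0.8007 = 0.1979

0.1979


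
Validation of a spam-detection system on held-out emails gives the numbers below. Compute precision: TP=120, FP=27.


Precision = TP/(TP+FP)
= 120/(120+27)
= 120/147 = 81.63%

81.63%


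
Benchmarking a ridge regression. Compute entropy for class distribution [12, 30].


Probabilities: [12/42, 30/42] ≈ [0.2857, 0.7143]
H = -((12/42)·log₂(12/42) + (30/42)·log₂(30/42))
  = 0.8631 bits

0.8631 bits


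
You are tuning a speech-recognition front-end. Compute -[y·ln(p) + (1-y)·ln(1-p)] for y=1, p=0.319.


BCE = -[y·ln(p) + (1-y)·ln(1-p)]
= -1·ln(0.319) - 0
= -ln(0.319) = 1.1426

1.1426


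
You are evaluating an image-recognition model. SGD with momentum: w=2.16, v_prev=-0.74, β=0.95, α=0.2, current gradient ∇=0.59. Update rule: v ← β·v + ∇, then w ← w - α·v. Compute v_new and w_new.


v_new = 0.95·-0.74 + 0.59 = -0.703 + 0.59 = -0.113
w_new = 2.16 - 0.2·-0.113 = 2.16 + 0.0226 = 2.1826

v_new=-0.113, w_new=2.1826


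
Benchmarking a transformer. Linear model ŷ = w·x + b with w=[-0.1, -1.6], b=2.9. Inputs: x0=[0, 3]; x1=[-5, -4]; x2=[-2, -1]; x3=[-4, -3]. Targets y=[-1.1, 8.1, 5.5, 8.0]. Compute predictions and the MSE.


ŷ0 = (-0.1)·(0) + (-1.6)·(3) + 2.9 = -1.9
ŷ1 = (-0.1)·(-5) + (-1.6)·(-4) + 2.9 = 9.8
ŷ2 = (-0.1)·(-2) + (-1.6)·(-1) + 2.9 = 4.7
ŷ3 = (-0.1)·(-4) + (-1.6)·(-3) + 2.9 = 8.1
errors² = [0.64, 2.89, 0.64, 0.01]
MSE = 4.1800/4 = 1.045

1.045


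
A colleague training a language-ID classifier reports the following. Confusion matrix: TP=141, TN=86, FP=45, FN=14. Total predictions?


Total = TP + TN + FP + FN
= 141 + 86 + 45 + 14
= 286
(Predicted positive: 186, predicted negative: 100)

286


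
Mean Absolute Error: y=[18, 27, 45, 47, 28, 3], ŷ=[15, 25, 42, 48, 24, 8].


Absolute errors: |18-15|=3, |27-25|=2, |45-42|=3, |47-48|=1, |28-24|=4, |3-8|=5
Sum = 18
MAE = 18/6 = 3

3


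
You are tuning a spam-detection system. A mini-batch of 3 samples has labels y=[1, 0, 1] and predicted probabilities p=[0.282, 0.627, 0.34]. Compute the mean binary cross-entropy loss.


L[0] = -ln(0.282) = 1.2658
L[1] = -ln(1-0.627) = -ln(0.373) = 0.9862
L[2] = -ln(0.34) = 1.0788
mean = (1.2658 + 0.9862 + 1.0788)/3 = 1.1103

1.1103


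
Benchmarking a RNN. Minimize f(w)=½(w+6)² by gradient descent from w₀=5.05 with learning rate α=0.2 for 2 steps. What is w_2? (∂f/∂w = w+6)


step 1: grad = 5.05+6 = 11.05; w = 5.05 - 0.2·(11.05) = 2.84
step 2: grad = 2.84+6 = 8.84; w = 2.84 - 0.2·(8.84) = 1.072

1.072


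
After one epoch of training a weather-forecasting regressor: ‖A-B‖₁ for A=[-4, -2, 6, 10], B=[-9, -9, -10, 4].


d = |-4+ 9| + |-2+ 9| + |6+ 10| + |10-4|
  = 5 + 7 + 16 + 6
  = 34

34


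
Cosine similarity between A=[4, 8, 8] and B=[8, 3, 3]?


A·B = 4·8 + 8·3 + 8·3 = 80
‖A‖ = √144 = 12, ‖B‖ = √82 = 9.0554
cos = 80/(√144·√82) = 80/√11808 = 0.7362

0.7362


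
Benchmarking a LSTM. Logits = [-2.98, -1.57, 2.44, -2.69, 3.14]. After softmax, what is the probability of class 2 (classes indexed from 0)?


Exponentials: e^-2.98=0.0508, e^-1.57=0.208, e^2.44=11.473, e^-2.69=0.0679, e^3.14=23.1039
Sum = 34.9036
Softmax = [0.0015, 0.006, 0.3287, 0.0019, 0.6619]
p[2] = 11.473/34.9036 = 0.3287

0.3287


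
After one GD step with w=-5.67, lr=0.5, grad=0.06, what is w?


w_new = w - α·∇
= -5.67 - 0.5·0.06
= -5.67 - 0.03
= -5.7

-5.7


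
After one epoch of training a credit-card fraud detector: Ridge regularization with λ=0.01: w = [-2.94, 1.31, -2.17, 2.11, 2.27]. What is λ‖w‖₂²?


‖w‖₂² = (-2.94)² + (1.31)² + (-2.17)² + (2.11)² + (2.27)²
     = 8.6436 + 1.7161 + 4.7089 + 4.4521 + 5.1529
     = 24.6736
λ·‖w‖₂² = 0.01·24.6736 = 0.246736

0.246736


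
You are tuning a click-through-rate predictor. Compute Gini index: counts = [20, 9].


Probabilities: [20/29, 9/29] ≈ [0.6897, 0.3103]
Σpᵢ² = (400 + 81)/29² = 481/841
Gini = 1 - Σpᵢ² = 1 - 481/841 = 0.4281

0.4281


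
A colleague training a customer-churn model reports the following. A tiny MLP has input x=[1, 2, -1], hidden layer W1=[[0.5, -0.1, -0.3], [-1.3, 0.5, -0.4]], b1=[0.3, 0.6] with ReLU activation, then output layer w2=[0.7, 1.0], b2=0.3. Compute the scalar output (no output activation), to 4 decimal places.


z1[0] = (0.5)·(1) + (-0.1)·(2) + (-0.3)·(-1) + 0.3 = 0.9
z1[1] = (-1.3)·(1) + (0.5)·(2) + (-0.4)·(-1) + 0.6 = 0.7
h = ReLU(z1) = [0.9, 0.7]
output = (0.7)·(0.9) + (1.0)·(0.7) + 0.3 = 1.63

1.63


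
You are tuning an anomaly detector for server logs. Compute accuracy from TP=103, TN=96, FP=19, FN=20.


Accuracy = (TP+TN)/(TP+TN+FP+FN)
= (103+96)/(238)
= 199/238 = 83.61%

83.61%


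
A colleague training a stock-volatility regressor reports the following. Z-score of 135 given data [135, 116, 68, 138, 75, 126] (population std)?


μ = 109.6667, σ = 27.9563
z = (135 - 109.6667)/27.9563 = 0.9062

0.9062


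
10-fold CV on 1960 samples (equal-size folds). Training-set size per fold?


Fold size = 1960/10 = 196
Training per fold = 1960 - 196 = 1764

1764


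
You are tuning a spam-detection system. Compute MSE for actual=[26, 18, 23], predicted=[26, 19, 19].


Squared errors: (26-26)²=0, (18-19)²=1, (23-19)²=16
Sum = 17
MSE = 17/3 = 17/3

17/3


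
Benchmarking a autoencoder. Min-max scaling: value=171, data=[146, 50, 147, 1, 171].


min=1, max=171
(171-1)/(171-1) = 170/170 = 1.0

1.0


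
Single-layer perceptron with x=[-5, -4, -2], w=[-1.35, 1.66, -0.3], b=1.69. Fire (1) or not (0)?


z = (-5)·(-1.35) + (-4)·(1.66) + (-2)·(-0.3) + 1.69
  = 2.4
step(z) = 1 (z≥0)

1


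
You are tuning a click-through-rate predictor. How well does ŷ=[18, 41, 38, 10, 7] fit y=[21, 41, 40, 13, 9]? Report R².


ȳ = 24.8
SS_res = Σ(y-ŷ)² = 26
SS_tot = Σ(y-ȳ)² = 896.8
R² = 1 - SS_res/SS_tot = 1 - 0.029 = 0.971

0.971


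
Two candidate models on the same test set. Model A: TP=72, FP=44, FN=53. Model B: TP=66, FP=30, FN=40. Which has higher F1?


Model A: P=72/116=0.6207, R=72/125=0.576, F1=2PR/(P+R)=2TP/(2TP+FP+FN)=144/241=0.5975
Model B: P=66/96=0.6875, R=66/106=0.6226, F1=2PR/(P+R)=2TP/(2TP+FP+FN)=132/202=0.6535
0.5975 < 0.6535 → Model B

Model B


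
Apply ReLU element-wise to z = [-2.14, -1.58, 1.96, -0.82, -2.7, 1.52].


ReLU(-2.14) = max(0, -2.14) = 0.0
ReLU(-1.58) = max(0, -1.58) = 0.0
ReLU(1.96) = max(0, 1.96) = 1.96
ReLU(-0.82) = max(0, -0.82) = 0.0
ReLU(-2.7) = max(0, -2.7) = 0.0
ReLU(1.52) = max(0, 1.52) = 1.52
result = [0.0, 0.0, 1.96, 0.0, 0.0, 1.52]

[0.0, 0.0, 1.96, 0.0, 0.0, 1.52]


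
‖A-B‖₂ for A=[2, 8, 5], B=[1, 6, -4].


d = √((2-1)² + (8-6)² + (5+ 4)²)
  = √(1 + 4 + 81)
  = √86 = 9.2736

9.2736


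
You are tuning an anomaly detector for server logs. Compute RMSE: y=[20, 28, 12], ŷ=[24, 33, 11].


MSE = 42/3 = 14
RMSE = √(42/3) = 3.7417

3.7417


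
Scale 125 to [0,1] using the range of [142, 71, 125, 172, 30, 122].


min=30, max=172
(125-30)/(172-30) = 95/142 = 0.669

0.669


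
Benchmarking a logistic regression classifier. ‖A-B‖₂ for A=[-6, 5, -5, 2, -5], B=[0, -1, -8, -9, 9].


d = √((-6-0)² + (5+ 1)² + (-5+ 8)² + (2+ 9)² + (-5-9)²)
  = √(36 + 36 + 9 + 121 + 196)
  = √398 = 19.9499

19.9499


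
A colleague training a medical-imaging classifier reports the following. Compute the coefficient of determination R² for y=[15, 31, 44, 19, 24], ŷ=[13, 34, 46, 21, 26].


ȳ = 26.6
SS_res = Σ(y-ŷ)² = 25
SS_tot = Σ(y-ȳ)² = 521.2
R² = 1 - SS_res/SS_tot = 1 - 0.048 = 0.952

0.952


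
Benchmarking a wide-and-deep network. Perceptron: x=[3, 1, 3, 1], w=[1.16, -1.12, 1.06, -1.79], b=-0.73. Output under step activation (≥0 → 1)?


z = (3)·(1.16) + (1)·(-1.12) + (3)·(1.06) + (1)·(-1.79) - 0.73
  = 3.02
step(z) = 1 (z≥0)

1


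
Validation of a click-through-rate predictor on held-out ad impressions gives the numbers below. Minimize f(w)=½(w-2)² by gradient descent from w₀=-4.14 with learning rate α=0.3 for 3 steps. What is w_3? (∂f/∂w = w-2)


step 1: grad = -4.14-2 = -6.14; w = -4.14 - 0.3·(-6.14) = -2.298
step 2: grad = -2.298-2 = -4.298; w = -2.298 - 0.3·(-4.298) = -1.0086
step 3: grad = -1.0086-2 = -3.0086; w = -1.0086 - 0.3·(-3.0086) = -0.10602

-0.10602


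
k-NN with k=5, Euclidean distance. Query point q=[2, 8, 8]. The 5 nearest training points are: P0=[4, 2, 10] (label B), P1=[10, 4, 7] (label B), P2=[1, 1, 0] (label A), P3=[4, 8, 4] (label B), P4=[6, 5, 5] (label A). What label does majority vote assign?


d(q,P0) = 6.6332  (label B)
d(q,P1) = 9.0  (label B)
d(q,P2) = 10.6771  (label A)
d(q,P3) = 4.4721  (label B)
d(q,P4) = 5.831  (label A)
Votes: A=2, B=3
Majority → B

B


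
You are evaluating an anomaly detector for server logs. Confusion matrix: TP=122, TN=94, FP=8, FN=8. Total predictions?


Total = TP + TN + FP + FN
= 122 + 94 + 8 + 8
= 232
(Predicted positive: 130, predicted negative: 102)

232


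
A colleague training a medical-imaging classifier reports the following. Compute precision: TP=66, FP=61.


Precision = TP/(TP+FP)
= 66/(66+61)
= 66/127 = 51.97%

51.97%


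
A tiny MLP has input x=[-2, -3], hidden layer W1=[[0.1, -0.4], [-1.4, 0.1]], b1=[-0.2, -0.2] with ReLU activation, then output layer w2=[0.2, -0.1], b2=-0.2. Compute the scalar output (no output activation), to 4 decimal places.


z1[0] = (0.1)·(-2) + (-0.4)·(-3) - 0.2 = 0.8
z1[1] = (-1.4)·(-2) + (0.1)·(-3) - 0.2 = 2.3
h = ReLU(z1) = [0.8, 2.3]
output = (0.2)·(0.8) + (-0.1)·(2.3) - 0.2 = -0.27

-0.27


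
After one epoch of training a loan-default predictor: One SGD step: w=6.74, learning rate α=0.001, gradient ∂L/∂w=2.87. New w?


w_new = w - α·∇
= 6.74 - 0.001·2.87
= 6.74 - 0.00287
= 6.73713

6.73713


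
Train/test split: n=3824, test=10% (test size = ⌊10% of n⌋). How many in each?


Test = ⌊3824·10/100⌋ = 382
Train = 3824 - 382 = 3442

Train: 3442, Test: 382


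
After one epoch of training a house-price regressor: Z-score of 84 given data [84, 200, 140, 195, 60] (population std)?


μ = 135.8, σ = 56.6971
z = (84 - 135.8)/56.6971 = -0.9136

-0.9136


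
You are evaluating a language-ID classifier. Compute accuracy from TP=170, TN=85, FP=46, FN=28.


Accuracy = (TP+TN)/(TP+TN+FP+FN)
= (170+85)/(329)
= 255/329 = 77.51%

77.51%


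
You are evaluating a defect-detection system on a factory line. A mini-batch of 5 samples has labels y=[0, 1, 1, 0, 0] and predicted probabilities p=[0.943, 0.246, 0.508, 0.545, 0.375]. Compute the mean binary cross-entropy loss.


L[0] = -ln(1-0.943) = -ln(0.057) = 2.8647
L[1] = -ln(0.246) = 1.4024
L[2] = -ln(0.508) = 0.6773
L[3] = -ln(1-0.545) = -ln(0.455) = 0.7875
L[4] = -ln(1-0.375) = -ln(0.625) = 0.47
mean = (2.8647 + 1.4024 + 0.6773 + 0.7875 + 0.47)/5 = 1.2404

1.2404


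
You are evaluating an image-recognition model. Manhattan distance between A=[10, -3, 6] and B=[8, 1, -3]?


d = |10-8| + |-3-1| + |6+ 3|
  = 2 + 4 + 9
  = 15

15


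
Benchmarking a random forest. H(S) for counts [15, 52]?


Probabilities: [15/67, 52/67] ≈ [0.2239, 0.7761]
H = -((15/67)·log₂(15/67) + (52/67)·log₂(52/67))
  = 0.7672 bits

0.7672 bits


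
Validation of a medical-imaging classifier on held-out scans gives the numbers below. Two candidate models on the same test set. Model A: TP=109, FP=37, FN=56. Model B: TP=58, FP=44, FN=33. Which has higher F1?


Model A: P=109/146=0.7466, R=109/165=0.6606, F1=2PR/(P+R)=2TP/(2TP+FP+FN)=218/311=0.701
Model B: P=58/102=0.5686, R=58/91=0.6374, F1=2PR/(P+R)=2TP/(2TP+FP+FN)=116/193=0.601
0.701 > 0.601 → Model A

Model A


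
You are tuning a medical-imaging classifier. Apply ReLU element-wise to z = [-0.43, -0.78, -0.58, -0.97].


ReLU(-0.43) = max(0, -0.43) = 0.0
ReLU(-0.78) = max(0, -0.78) = 0.0
ReLU(-0.58) = max(0, -0.58) = 0.0
ReLU(-0.97) = max(0, -0.97) = 0.0
result = [0.0, 0.0, 0.0, 0.0]

[0.0, 0.0, 0.0, 0.0]


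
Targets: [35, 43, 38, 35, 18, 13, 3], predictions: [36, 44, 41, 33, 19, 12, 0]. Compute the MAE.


Absolute errors: |35-36|=1, |43-44|=1, |38-41|=3, |35-33|=2, |18-19|=1, |13-12|=1, |3-0|=3
Sum = 12
MAE = 12/7 = 12/7

12/7


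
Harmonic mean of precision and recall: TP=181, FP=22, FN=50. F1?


Precision = 181/203 = 0.8916
Recall = 181/231 = 0.7835
F1 = 2·P·R/(P+R) = 2·TP/(2·TP+FP+FN) = 362/(362+22+50) = 362/434 = 0.8341

0.8341


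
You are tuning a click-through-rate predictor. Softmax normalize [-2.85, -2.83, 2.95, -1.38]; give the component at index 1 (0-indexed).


Exponentials: e^-2.85=0.0578, e^-2.83=0.059, e^2.95=19.106, e^-1.38=0.2516
Sum = 19.4744
Softmax = [0.003, 0.003, 0.9811, 0.0129]
p[1] = 0.059/19.4744 = 0.003

0.003


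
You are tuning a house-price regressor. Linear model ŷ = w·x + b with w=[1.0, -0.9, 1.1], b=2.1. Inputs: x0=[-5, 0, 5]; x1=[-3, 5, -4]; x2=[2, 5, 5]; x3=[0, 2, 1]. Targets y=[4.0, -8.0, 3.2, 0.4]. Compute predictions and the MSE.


ŷ0 = (1.0)·(-5) + (-0.9)·(0) + (1.1)·(5) + 2.1 = 2.6
ŷ1 = (1.0)·(-3) + (-0.9)·(5) + (1.1)·(-4) + 2.1 = -9.8
ŷ2 = (1.0)·(2) + (-0.9)·(5) + (1.1)·(5) + 2.1 = 5.1
ŷ3 = (1.0)·(0) + (-0.9)·(2) + (1.1)·(1) + 2.1 = 1.4
errors² = [1.96, 3.24, 3.61, 1.0]
MSE = 9.8100/4 = 2.4525

2.4525


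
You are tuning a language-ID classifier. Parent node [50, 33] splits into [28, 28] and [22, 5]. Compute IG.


Parent = [50, 33], H_parent = 0.9695
H_left = 1 (n=56), H_right = 0.6913 (n=27)
H_children = (56/83)·1 + (27/83)·0.6913 = 0.8996
IG = 0.9695 - 0.8996 = 0.0699

0.0699


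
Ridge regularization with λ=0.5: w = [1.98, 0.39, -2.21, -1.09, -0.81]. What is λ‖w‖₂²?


‖w‖₂² = (1.98)² + (0.39)² + (-2.21)² + (-1.09)² + (-0.81)²
     = 3.9204 + 0.1521 + 4.8841 + 1.1881 + 0.6561
     = 10.8008
λ·‖w‖₂² = 0.5·10.8008 = 5.4004

5.4004


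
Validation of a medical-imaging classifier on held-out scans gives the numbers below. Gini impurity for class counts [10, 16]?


Probabilities: [10/26, 16/26] ≈ [0.3846, 0.6154]
Σpᵢ² = (100 + 256)/26² = 356/676
Gini = 1 - Σpᵢ² = 1 - 356/676 = 0.4734

0.4734


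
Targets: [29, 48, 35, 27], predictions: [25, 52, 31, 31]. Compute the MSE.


Squared errors: (29-25)²=16, (48-52)²=16, (35-31)²=16, (27-31)²=16
Sum = 64
MSE = 64/4 = 16

16


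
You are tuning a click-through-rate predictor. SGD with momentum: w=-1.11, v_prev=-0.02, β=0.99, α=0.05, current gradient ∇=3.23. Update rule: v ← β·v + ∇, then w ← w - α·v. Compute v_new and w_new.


v_new = 0.99·-0.02 + 3.23 = -0.0198 + 3.23 = 3.2102
w_new = -1.11 - 0.05·3.2102 = -1.11 - 0.16051 = -1.27051

v_new=3.2102, w_new=-1.27051


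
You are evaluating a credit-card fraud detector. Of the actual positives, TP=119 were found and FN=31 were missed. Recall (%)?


Recall = TP/(TP+FN)
= 119/(119+31)
= 119/150 = 79.33%

79.33%


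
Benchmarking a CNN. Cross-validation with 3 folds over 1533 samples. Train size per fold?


Fold size = 1533/3 = 511
Training per fold = 1533 - 511 = 1022

1022


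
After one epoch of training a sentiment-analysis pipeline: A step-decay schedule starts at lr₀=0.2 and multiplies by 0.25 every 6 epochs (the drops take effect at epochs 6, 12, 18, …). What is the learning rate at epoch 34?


n_drops = ⌊34/6⌋ = 5
lr = 0.2·0.25^5 = 0.2·0.0009765625 = 0.0001953125

0.0001953125


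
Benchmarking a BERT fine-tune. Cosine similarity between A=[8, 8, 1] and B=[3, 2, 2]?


A·B = 8·3 + 8·2 + 1·2 = 42
‖A‖ = √129 = 11.3578, ‖B‖ = √17 = 4.1231
cos = 42/(√129·√17) = 42/√2193 = 0.8969

0.8969


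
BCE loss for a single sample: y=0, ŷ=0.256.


BCE = -[y·ln(p) + (1-y)·ln(1-p)]
= -0 - 1·ln(1-0.256)
= -ln(0.744) = 0.2957

0.2957


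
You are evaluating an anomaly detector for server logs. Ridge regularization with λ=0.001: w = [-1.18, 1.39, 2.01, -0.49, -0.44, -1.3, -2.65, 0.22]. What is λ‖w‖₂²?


‖w‖₂² = (-1.18)² + (1.39)² + (2.01)² + (-0.49)² + (-0.44)² + (-1.3)² + (-2.65)² + (0.22)²
     = 1.3924 + 1.9321 + 4.0401 + 0.2401 + 0.1936 + 1.69 + 7.0225 + 0.0484
     = 16.5592
λ·‖w‖₂² = 0.001·16.5592 = 0.016559

0.016559


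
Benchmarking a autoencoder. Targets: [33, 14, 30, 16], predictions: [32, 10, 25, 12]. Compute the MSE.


Squared errors: (33-32)²=1, (14-10)²=16, (30-25)²=25, (16-12)²=16
Sum = 58
MSE = 58/4 = 29/2

29/2


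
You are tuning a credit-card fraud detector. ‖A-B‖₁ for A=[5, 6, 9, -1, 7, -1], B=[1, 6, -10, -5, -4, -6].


d = |5-1| + |6-6| + |9+ 10| + |-1+ 5| + |7+ 4| + |-1+ 6|
  = 4 + 0 + 19 + 4 + 11 + 5
  = 43

43


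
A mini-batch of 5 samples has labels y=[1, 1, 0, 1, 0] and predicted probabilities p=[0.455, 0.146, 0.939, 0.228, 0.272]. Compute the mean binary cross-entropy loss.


L[0] = -ln(0.455) = 0.7875
L[1] = -ln(0.146) = 1.9241
L[2] = -ln(1-0.939) = -ln(0.061) = 2.7969
L[3] = -ln(0.228) = 1.4784
L[4] = -ln(1-0.272) = -ln(0.728) = 0.3175
mean = (0.7875 + 1.9241 + 2.7969 + 1.4784 + 0.3175)/5 = 1.4609

1.4609


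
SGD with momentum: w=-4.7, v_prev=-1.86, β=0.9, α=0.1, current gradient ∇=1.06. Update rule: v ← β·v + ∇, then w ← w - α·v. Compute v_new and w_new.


v_new = 0.9·-1.86 + 1.06 = -1.674 + 1.06 = -0.614
w_new = -4.7 - 0.1·-0.614 = -4.7 + 0.0614 = -4.6386

v_new=-0.614, w_new=-4.6386


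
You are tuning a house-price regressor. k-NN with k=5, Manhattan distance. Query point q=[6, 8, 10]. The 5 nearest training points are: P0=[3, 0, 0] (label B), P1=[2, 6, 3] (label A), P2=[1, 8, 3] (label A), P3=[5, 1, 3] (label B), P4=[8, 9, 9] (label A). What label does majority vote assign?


d(q,P0) = 21  (label B)
d(q,P1) = 13  (label A)
d(q,P2) = 12  (label A)
d(q,P3) = 15  (label B)
d(q,P4) = 4  (label A)
Votes: A=3, B=2
Majority → A

A


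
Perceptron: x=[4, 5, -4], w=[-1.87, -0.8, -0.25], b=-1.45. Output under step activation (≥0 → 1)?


z = (4)·(-1.87) + (5)·(-0.8) + (-4)·(-0.25) - 1.45
  = -11.93
step(z) = 0 (z<0)

0


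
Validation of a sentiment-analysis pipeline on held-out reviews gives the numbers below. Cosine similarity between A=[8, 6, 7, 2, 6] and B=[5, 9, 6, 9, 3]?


A·B = 8·5 + 6·9 + 7·6 + 2·9 + 6·3 = 172
‖A‖ = √189 = 13.7477, ‖B‖ = √232 = 15.2315
cos = 172/(√189·√232) = 172/√43848 = 0.8214

0.8214


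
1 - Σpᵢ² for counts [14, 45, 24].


Probabilities: [14/83, 45/83, 24/83] ≈ [0.1687, 0.5422, 0.2892]
Σpᵢ² = (196 + 2025 + 576)/83² = 2797/6889
Gini = 1 - Σpᵢ² = 1 - 2797/6889 = 0.594

0.594


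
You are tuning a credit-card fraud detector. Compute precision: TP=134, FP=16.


Precision = TP/(TP+FP)
= 134/(134+16)
= 134/150 = 89.33%

89.33%


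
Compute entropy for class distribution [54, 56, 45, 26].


Probabilities: [54/181, 56/181, 45/181, 26/181] ≈ [0.2983, 0.3094, 0.2486, 0.1436]
H = -((54/181)·log₂(54/181) + (56/181)·log₂(56/181) + (45/181)·log₂(45/181) + (26/181)·log₂(26/181))
  = 1.9456 bits

1.9456 bits


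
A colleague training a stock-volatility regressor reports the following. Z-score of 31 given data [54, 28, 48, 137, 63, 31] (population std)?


μ = 60.1667, σ = 36.4756
z = (31 - 60.1667)/36.4756 = -0.7996

-0.7996


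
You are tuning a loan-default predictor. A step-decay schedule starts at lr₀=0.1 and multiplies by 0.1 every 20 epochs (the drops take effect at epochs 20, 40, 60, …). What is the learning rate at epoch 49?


n_drops = ⌊49/20⌋ = 2
lr = 0.1·0.1^2 = 0.1·0.01 = 0.001

0.001


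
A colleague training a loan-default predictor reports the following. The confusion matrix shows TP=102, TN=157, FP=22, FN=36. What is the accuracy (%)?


Accuracy = (TP+TN)/(TP+TN+FP+FN)
= (102+157)/(317)
= 259/317 = 81.7%

81.7%


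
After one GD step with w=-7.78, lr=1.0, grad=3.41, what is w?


w_new = w - α·∇
= -7.78 - 1.0·3.41
= -7.78 - 3.41
= -11.19

-11.19


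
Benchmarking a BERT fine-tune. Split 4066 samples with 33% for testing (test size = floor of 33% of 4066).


Test = ⌊4066·33/100⌋ = 1341
Train = 4066 - 1341 = 2725

Train: 2725, Test: 1341


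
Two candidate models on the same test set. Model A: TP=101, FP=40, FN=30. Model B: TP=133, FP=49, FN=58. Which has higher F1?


Model A: P=101/141=0.7163, R=101/131=0.771, F1=2PR/(P+R)=2TP/(2TP+FP+FN)=202/272=0.7426
Model B: P=133/182=0.7308, R=133/191=0.6963, F1=2PR/(P+R)=2TP/(2TP+FP+FN)=266/373=0.7131
0.7426 > 0.7131 → Model A

Model A


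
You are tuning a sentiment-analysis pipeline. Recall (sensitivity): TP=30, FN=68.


Recall = TP/(TP+FN)
= 30/(30+68)
= 30/98 = 30.61%

30.61%


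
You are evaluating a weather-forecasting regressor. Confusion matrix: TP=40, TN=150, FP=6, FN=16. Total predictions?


Total = TP + TN + FP + FN
= 40 + 150 + 6 + 16
= 212
(Predicted positive: 46, predicted negative: 166)

212


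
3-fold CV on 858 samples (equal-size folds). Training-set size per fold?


Fold size = 858/3 = 286
Training per fold = 858 - 286 = 572

572


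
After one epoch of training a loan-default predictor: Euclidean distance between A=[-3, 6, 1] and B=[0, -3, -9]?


d = √((-3-0)² + (6+ 3)² + (1+ 9)²)
  = √(9 + 81 + 100)
  = √190 = 13.784

13.784


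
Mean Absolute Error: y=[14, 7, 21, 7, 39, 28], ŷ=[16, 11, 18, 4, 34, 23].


Absolute errors: |14-16|=2, |7-11|=4, |21-18|=3, |7-4|=3, |39-34|=5, |28-23|=5
Sum = 22
MAE = 22/6 = 11/3

11/3


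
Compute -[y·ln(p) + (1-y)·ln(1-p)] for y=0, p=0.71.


BCE = -[y·ln(p) + (1-y)·ln(1-p)]
= -0 - 1·ln(1-0.71)
= -ln(0.29) = 1.2379

1.2379


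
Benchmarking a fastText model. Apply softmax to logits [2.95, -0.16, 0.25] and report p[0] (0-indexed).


Exponentials: e^2.95=19.106, e^-0.16=0.8521, e^0.25=1.284
Sum = 21.2421
Softmax = [0.8994, 0.0401, 0.0604]
p[0] = 19.106/21.2421 = 0.8994

0.8994


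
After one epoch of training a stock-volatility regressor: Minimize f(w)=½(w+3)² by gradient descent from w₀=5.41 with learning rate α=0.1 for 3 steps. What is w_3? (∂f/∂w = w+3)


step 1: grad = 5.41+3 = 8.41; w = 5.41 - 0.1·(8.41) = 4.569
step 2: grad = 4.569+3 = 7.569; w = 4.569 - 0.1·(7.569) = 3.8121
step 3: grad = 3.8121+3 = 6.8121; w = 3.8121 - 0.1·(6.8121) = 3.13089

3.13089


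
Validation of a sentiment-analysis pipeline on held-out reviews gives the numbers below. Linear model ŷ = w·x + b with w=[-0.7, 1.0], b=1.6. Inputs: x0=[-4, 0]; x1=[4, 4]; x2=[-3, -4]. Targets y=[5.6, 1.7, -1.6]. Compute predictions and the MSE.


ŷ0 = (-0.7)·(-4) + (1.0)·(0) + 1.6 = 4.4
ŷ1 = (-0.7)·(4) + (1.0)·(4) + 1.6 = 2.8
ŷ2 = (-0.7)·(-3) + (1.0)·(-4) + 1.6 = -0.3
errors² = [1.44, 1.21, 1.69]
MSE = 4.3400/3 = 1.4467

1.4467


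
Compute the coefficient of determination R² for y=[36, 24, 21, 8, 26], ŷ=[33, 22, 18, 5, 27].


ȳ = 23
SS_res = Σ(y-ŷ)² = 32
SS_tot = Σ(y-ȳ)² = 408
R² = 1 - SS_res/SS_tot = 1 - 0.0784 = 0.9216

0.9216


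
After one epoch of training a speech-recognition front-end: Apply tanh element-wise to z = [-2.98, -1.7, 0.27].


tanh(-2.98) = -0.9949
tanh(-1.7) = -0.9354
tanh(0.27) = 0.2636
result = [-0.9949, -0.9354, 0.2636]

[-0.9949, -0.9354, 0.2636]


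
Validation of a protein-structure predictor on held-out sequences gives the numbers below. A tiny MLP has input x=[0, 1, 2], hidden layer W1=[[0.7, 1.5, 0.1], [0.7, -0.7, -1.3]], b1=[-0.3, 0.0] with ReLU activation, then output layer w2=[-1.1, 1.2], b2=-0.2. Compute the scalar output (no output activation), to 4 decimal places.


z1[0] = (0.7)·(0) + (1.5)·(1) + (0.1)·(2) - 0.3 = 1.4
z1[1] = (0.7)·(0) + (-0.7)·(1) + (-1.3)·(2) + 0.0 = -3.3
h = ReLU(z1) = [1.4, 0.0]
output = (-1.1)·(1.4) + (1.2)·(0.0) - 0.2 = -1.74

-1.74


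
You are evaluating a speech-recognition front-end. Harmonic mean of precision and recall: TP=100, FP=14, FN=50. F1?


Precision = 100/114 = 0.8772
Recall = 100/150 = 0.6667
F1 = 2·P·R/(P+R) = 2·TP/(2·TP+FP+FN) = 200/(200+14+50) = 200/264 = 0.7576

0.7576


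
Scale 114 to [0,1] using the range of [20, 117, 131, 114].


min=20, max=131
(114-20)/(131-20) = 94/111 = 0.8468

0.8468


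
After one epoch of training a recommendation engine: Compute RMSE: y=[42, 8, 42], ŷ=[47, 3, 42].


MSE = 50/3 = 16.6667
RMSE = √(50/3) = 4.0825

4.0825


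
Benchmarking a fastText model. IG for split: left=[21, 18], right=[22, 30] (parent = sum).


Parent = [43, 48], H_parent = 0.9978
H_left = 0.9957 (n=39), H_right = 0.9829 (n=52)
H_children = (39/91)·0.9957 + (52/91)·0.9829 = 0.9884
IG = 0.9978 - 0.9884 = 0.0094

0.0094


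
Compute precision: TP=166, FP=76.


Precision = TP/(TP+FP)
= 166/(166+76)
= 166/242 = 68.6%

68.6%


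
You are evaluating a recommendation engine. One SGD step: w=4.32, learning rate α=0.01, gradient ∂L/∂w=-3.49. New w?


w_new = w - α·∇
= 4.32 - 0.01·-3.49
= 4.32 + 0.0349
= 4.3549

4.3549


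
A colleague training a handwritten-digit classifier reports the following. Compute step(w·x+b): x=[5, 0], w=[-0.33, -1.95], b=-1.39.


z = (5)·(-0.33) + (0)·(-1.95) - 1.39
  = -3.04
step(z) = 0 (z<0)

0


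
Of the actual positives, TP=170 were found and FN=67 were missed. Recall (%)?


Recall = TP/(TP+FN)
= 170/(170+67)
= 170/237 = 71.73%

71.73%


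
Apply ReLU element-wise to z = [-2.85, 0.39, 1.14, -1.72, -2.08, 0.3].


ReLU(-2.85) = max(0, -2.85) = 0.0
ReLU(0.39) = max(0, 0.39) = 0.39
ReLU(1.14) = max(0, 1.14) = 1.14
ReLU(-1.72) = max(0, -1.72) = 0.0
ReLU(-2.08) = max(0, -2.08) = 0.0
ReLU(0.3) = max(0, 0.3) = 0.3
result = [0.0, 0.39, 1.14, 0.0, 0.0, 0.3]

[0.0, 0.39, 1.14, 0.0, 0.0, 0.3]


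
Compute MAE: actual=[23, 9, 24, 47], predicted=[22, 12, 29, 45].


Absolute errors: |23-22|=1, |9-12|=3, |24-29|=5, |47-45|=2
Sum = 11
MAE = 11/4 = 11/4

11/4


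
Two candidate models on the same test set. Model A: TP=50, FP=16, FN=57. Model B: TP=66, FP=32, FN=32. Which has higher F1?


Model A: P=50/66=0.7576, R=50/107=0.4673, F1=2PR/(P+R)=2TP/(2TP+FP+FN)=100/173=0.578
Model B: P=66/98=0.6735, R=66/98=0.6735, F1=2PR/(P+R)=2TP/(2TP+FP+FN)=132/196=0.6735
0.578 < 0.6735 → Model B

Model B


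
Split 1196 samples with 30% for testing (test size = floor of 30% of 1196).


Test = ⌊1196·30/100⌋ = 358
Train = 1196 - 358 = 838

Train: 838, Test: 358


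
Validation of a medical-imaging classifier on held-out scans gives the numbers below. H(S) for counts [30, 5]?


Probabilities: [30/35, 5/35] ≈ [0.8571, 0.1429]
H = -((30/35)·log₂(30/35) + (5/35)·log₂(5/35))
  = 0.5917 bits

0.5917 bits


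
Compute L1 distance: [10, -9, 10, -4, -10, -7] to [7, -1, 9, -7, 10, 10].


d = |10-7| + |-9+ 1| + |10-9| + |-4+ 7| + |-10-10| + |-7-10|
  = 3 + 8 + 1 + 3 + 20 + 17
  = 52

52


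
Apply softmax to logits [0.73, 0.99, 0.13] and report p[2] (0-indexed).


Exponentials: e^0.73=2.0751, e^0.99=2.6912, e^0.13=1.1388
Sum = 5.9051
Softmax = [0.3514, 0.4557, 0.1929]
p[2] = 1.1388/5.9051 = 0.1929

0.1929


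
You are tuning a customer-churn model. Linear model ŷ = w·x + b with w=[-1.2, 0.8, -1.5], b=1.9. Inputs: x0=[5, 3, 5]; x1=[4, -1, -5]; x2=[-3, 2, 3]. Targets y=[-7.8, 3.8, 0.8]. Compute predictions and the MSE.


ŷ0 = (-1.2)·(5) + (0.8)·(3) + (-1.5)·(5) + 1.9 = -9.2
ŷ1 = (-1.2)·(4) + (0.8)·(-1) + (-1.5)·(-5) + 1.9 = 3.8
ŷ2 = (-1.2)·(-3) + (0.8)·(2) + (-1.5)·(3) + 1.9 = 2.6
errors² = [1.96, 0.0, 3.24]
MSE = 5.2000/3 = 1.7333

1.7333


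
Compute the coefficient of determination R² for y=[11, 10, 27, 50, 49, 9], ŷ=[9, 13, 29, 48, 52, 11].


ȳ = 26
SS_res = Σ(y-ŷ)² = 34
SS_tot = Σ(y-ȳ)² = 1876
R² = 1 - SS_res/SS_tot = 1 - 0.0181 = 0.9819

0.9819


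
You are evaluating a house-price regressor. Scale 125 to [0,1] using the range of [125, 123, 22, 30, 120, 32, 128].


min=22, max=128
(125-22)/(128-22) = 103/106 = 0.9717

0.9717


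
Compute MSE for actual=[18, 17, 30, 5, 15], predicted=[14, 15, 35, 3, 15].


Squared errors: (18-14)²=16, (17-15)²=4, (30-35)²=25, (5-3)²=4, (15-15)²=0
Sum = 49
MSE = 49/5 = 49/5

49/5


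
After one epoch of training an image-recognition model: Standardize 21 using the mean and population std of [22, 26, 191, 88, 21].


μ = 69.6, σ = 65.7346
z = (21 - 69.6)/65.7346 = -0.7393

-0.7393


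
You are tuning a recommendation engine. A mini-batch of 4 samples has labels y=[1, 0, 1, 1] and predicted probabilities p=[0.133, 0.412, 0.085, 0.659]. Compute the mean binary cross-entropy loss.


L[0] = -ln(0.133) = 2.0174
L[1] = -ln(1-0.412) = -ln(0.588) = 0.531
L[2] = -ln(0.085) = 2.4651
L[3] = -ln(0.659) = 0.417
mean = (2.0174 + 0.531 + 2.4651 + 0.417)/4 = 1.3576

1.3576


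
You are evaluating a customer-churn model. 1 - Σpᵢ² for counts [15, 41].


Probabilities: [15/56, 41/56] ≈ [0.2679, 0.7321]
Σpᵢ² = (225 + 1681)/56² = 1906/3136
Gini = 1 - Σpᵢ² = 1 - 1906/3136 = 0.3922

0.3922


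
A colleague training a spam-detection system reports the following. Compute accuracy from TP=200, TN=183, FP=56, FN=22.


Accuracy = (TP+TN)/(TP+TN+FP+FN)
= (200+183)/(461)
= 383/461 = 83.08%

83.08%


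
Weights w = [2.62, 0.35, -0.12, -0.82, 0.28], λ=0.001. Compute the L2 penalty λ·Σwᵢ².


‖w‖₂² = (2.62)² + (0.35)² + (-0.12)² + (-0.82)² + (0.28)²
     = 6.8644 + 0.1225 + 0.0144 + 0.6724 + 0.0784
     = 7.7521
λ·‖w‖₂² = 0.001·7.7521 = 0.007752

0.007752


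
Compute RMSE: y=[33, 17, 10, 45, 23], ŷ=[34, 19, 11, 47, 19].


MSE = 26/5 = 5.2
RMSE = √(26/5) = 2.2804

2.2804


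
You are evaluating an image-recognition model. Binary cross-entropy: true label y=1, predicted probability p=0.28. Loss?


BCE = -[y·ln(p) + (1-y)·ln(1-p)]
= -1·ln(0.28) - 0
= -ln(0.28) = 1.273

1.273


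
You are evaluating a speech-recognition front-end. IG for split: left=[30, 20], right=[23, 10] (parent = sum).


Parent = [53, 30], H_parent = 0.9439
H_left = 0.971 (n=50), H_right = 0.885 (n=33)
H_children = (50/83)·0.971 + (33/83)·0.885 = 0.9368
IG = 0.9439 - 0.9368 = 0.0071

0.0071


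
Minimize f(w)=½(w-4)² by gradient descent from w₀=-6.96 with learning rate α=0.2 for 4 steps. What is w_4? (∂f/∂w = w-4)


step 1: grad = -6.96-4 = -10.96; w = -6.96 - 0.2·(-10.96) = -4.768
step 2: grad = -4.768-4 = -8.768; w = -4.768 - 0.2·(-8.768) = -3.0144
step 3: grad = -3.0144-4 = -7.0144; w = -3.0144 - 0.2·(-7.0144) = -1.61152
step 4: grad = -1.61152-4 = -5.61152; w = -1.61152 - 0.2·(-5.61152) = -0.489216

-0.489216


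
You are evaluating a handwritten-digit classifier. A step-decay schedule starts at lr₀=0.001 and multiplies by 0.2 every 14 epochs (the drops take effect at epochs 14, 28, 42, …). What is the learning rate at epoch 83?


n_drops = ⌊83/14⌋ = 5
lr = 0.001·0.2^5 = 0.001·0.00032 = 0.00000032

0.00000032
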